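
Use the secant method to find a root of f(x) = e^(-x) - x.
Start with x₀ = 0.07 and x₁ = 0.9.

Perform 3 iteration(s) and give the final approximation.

f(x) = e^(-x) - x
x₀ = 0.07, x₁ = 0.9

Secant formula: x_{n+1} = x_n - f(x_n)(x_n - x_{n-1})/(f(x_n) - f(x_{n-1}))

Iteration 1:
  f(0.070000) = 0.862394
  f(0.900000) = -0.493430
  x_2 = 0.900000 - (-0.493430)×(0.900000 - 0.070000)/(-0.493430 - 0.862394)
       = 0.597935
Iteration 2:
  f(0.900000) = -0.493430
  f(0.597935) = -0.047989
  x_3 = 0.597935 - (-0.047989)×(0.597935 - 0.900000)/(-0.047989 - (-0.493430))
       = 0.565393
Iteration 3:
  f(0.597935) = -0.047989
  f(0.565393) = 0.002745
  x_4 = 0.565393 - 0.002745×(0.565393 - 0.597935)/(0.002745 - (-0.047989))
       = 0.567153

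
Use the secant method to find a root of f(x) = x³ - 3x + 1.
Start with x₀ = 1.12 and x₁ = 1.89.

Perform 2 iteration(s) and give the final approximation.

f(x) = x³ - 3x + 1
x₀ = 1.12, x₁ = 1.89

Secant formula: x_{n+1} = x_n - f(x_n)(x_n - x_{n-1})/(f(x_n) - f(x_{n-1}))

Iteration 1:
  f(1.120000) = -0.955072
  f(1.890000) = 2.081269
  x_2 = 1.890000 - 2.081269×(1.890000 - 1.120000)/(2.081269 - (-0.955072))
       = 1.362201
Iteration 2:
  f(1.890000) = 2.081269
  f(1.362201) = -0.558914
  x_3 = 1.362201 - (-0.558914)×(1.362201 - 1.890000)/(-0.558914 - 2.081269)
       = 1.473934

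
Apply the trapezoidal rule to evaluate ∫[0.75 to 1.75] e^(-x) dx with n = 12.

f(x) = e^(-x)
a = 0.75, b = 1.75, n = 12
h = (b - a)/n = 0.083333

Trapezoidal rule: (h/2)[f(x₀) + 2f(x₁) + 2f(x₂) + ... + f(xₙ)]

x_0 = 0.7500, f(x_0) = 0.472367, coefficient = 1
x_1 = 0.8333, f(x_1) = 0.434598, coefficient = 2
x_2 = 0.9167, f(x_2) = 0.399850, coefficient = 2
x_3 = 1.0000, f(x_3) = 0.367879, coefficient = 2
x_4 = 1.0833, f(x_4) = 0.338465, coefficient = 2
x_5 = 1.1667, f(x_5) = 0.311403, coefficient = 2
x_6 = 1.2500, f(x_6) = 0.286505, coefficient = 2
x_7 = 1.3333, f(x_7) = 0.263597, coefficient = 2
x_8 = 1.4167, f(x_8) = 0.242521, coefficient = 2
x_9 = 1.5000, f(x_9) = 0.223130, coefficient = 2
x_10 = 1.5833, f(x_10) = 0.205290, coefficient = 2
x_11 = 1.6667, f(x_11) = 0.188876, coefficient = 2
x_12 = 1.7500, f(x_12) = 0.173774, coefficient = 1

I ≈ (0.083333/2) × 7.170369 = 0.298765
Exact value: 0.298593
Error: 0.000173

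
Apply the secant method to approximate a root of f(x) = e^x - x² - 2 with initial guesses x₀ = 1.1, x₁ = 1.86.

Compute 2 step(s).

f(x) = e^x - x² - 2
x₀ = 1.1, x₁ = 1.86

Secant formula: x_{n+1} = x_n - f(x_n)(x_n - x_{n-1})/(f(x_n) - f(x_{n-1}))

Iteration 1:
  f(1.100000) = -0.205834
  f(1.860000) = 0.964137
  x_2 = 1.860000 - 0.964137×(1.860000 - 1.100000)/(0.964137 - (-0.205834))
       = 1.233707
Iteration 2:
  f(1.860000) = 0.964137
  f(1.233707) = -0.088097
  x_3 = 1.233707 - (-0.088097)×(1.233707 - 1.860000)/(-0.088097 - 0.964137)
       = 1.286143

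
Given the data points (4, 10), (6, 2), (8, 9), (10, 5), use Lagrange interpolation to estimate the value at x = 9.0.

Lagrange interpolation formula:
P(x) = Σ yᵢ × Lᵢ(x)
where Lᵢ(x) = Π_{j≠i} (x - xⱼ)/(xᵢ - xⱼ)

L_0(9.0) = (9.0 - 6)/(4 - 6) × (9.0 - 8)/(4 - 8) × (9.0 - 10)/(4 - 10) = 0.062500
L_1(9.0) = (9.0 - 4)/(6 - 4) × (9.0 - 8)/(6 - 8) × (9.0 - 10)/(6 - 10) = -0.312500
L_2(9.0) = (9.0 - 4)/(8 - 4) × (9.0 - 6)/(8 - 6) × (9.0 - 10)/(8 - 10) = 0.937500
L_3(9.0) = (9.0 - 4)/(10 - 4) × (9.0 - 6)/(10 - 6) × (9.0 - 8)/(10 - 8) = 0.312500

P(9.0) = 10×L_0(9.0) + 2×L_1(9.0) + 9×L_2(9.0) + 5×L_3(9.0)
P(9.0) = 10.000000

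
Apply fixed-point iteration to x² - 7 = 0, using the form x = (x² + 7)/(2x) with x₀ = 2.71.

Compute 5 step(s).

Equation: x² - 7 = 0
Fixed-point form: x = (x² + 7)/(2x)
x₀ = 2.71

x_1 = g(2.710000) = 2.646513
x_2 = g(2.646513) = 2.645751
x_3 = g(2.645751) = 2.645751
x_4 = g(2.645751) = 2.645751
x_5 = g(2.645751) = 2.645751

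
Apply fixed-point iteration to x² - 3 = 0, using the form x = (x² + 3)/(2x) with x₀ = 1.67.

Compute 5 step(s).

Equation: x² - 3 = 0
Fixed-point form: x = (x² + 3)/(2x)
x₀ = 1.67

x_1 = g(1.670000) = 1.733204
x_2 = g(1.733204) = 1.732051
x_3 = g(1.732051) = 1.732051
x_4 = g(1.732051) = 1.732051
x_5 = g(1.732051) = 1.732051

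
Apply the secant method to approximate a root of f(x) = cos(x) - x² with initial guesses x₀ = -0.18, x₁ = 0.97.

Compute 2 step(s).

f(x) = cos(x) - x²
x₀ = -0.18, x₁ = 0.97

Secant formula: x_{n+1} = x_n - f(x_n)(x_n - x_{n-1})/(f(x_n) - f(x_{n-1}))

Iteration 1:
  f(-0.180000) = 0.951444
  f(0.970000) = -0.375600
  x_2 = 0.970000 - (-0.375600)×(0.970000 - (-0.180000))/(-0.375600 - 0.951444)
       = 0.644509
Iteration 2:
  f(0.970000) = -0.375600
  f(0.644509) = 0.384002
  x_3 = 0.644509 - 0.384002×(0.644509 - 0.970000)/(0.384002 - (-0.375600))
       = 0.809055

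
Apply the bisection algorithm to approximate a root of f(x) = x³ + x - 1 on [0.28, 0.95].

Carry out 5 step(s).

f(x) = x³ + x - 1
Initial interval: [0.28, 0.95]

Iteration 1:
  c_1 = (0.280000 + 0.950000)/2 = 0.615000
  f(c_1) = f(0.615000) = -0.152392
  f(a) × f(c) ≥ 0, new interval: [0.615000, 0.950000]
Iteration 2:
  c_2 = (0.615000 + 0.950000)/2 = 0.782500
  f(c_2) = f(0.782500) = 0.261630
  f(a) × f(c) < 0, new interval: [0.615000, 0.782500]
Iteration 3:
  c_3 = (0.615000 + 0.782500)/2 = 0.698750
  f(c_3) = f(0.698750) = 0.039916
  f(a) × f(c) < 0, new interval: [0.615000, 0.698750]
Iteration 4:
  c_4 = (0.615000 + 0.698750)/2 = 0.656875
  f(c_4) = f(0.656875) = -0.059693
  f(a) × f(c) ≥ 0, new interval: [0.656875, 0.698750]
Iteration 5:
  c_5 = (0.656875 + 0.698750)/2 = 0.677812
  f(c_5) = f(0.677812) = -0.010780
  f(a) × f(c) ≥ 0, new interval: [0.677812, 0.698750]

After 5 iteration(s), the approximation is c_5 = 0.677812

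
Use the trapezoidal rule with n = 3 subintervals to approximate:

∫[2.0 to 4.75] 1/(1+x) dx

f(x) = 1/(1+x)
a = 2.0, b = 4.75, n = 3
h = (b - a)/n = 0.916667

Trapezoidal rule: (h/2)[f(x₀) + 2f(x₁) + 2f(x₂) + ... + f(xₙ)]

x_0 = 2.0000, f(x_0) = 0.333333, coefficient = 1
x_1 = 2.9167, f(x_1) = 0.255319, coefficient = 2
x_2 = 3.8333, f(x_2) = 0.206897, coefficient = 2
x_3 = 4.7500, f(x_3) = 0.173913, coefficient = 1

I ≈ (0.916667/2) × 1.431678 = 0.656186
Exact value: 0.650588
Error: 0.005598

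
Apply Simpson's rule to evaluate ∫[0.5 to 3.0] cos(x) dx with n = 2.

f(x) = cos(x)
a = 0.5, b = 3.0, n = 2
h = (b - a)/n = 1.250000

Simpson's rule: (h/3)[f(x₀) + 4f(x₁) + 2f(x₂) + ... + f(xₙ)]

x_0 = 0.5000, f(x_0) = 0.877583, coefficient = 1
x_1 = 1.7500, f(x_1) = -0.178246, coefficient = 4
x_2 = 3.0000, f(x_2) = -0.989992, coefficient = 1

I ≈ (1.250000/3) × -0.825394 = -0.343914
Exact value: -0.338306
Error: 0.005609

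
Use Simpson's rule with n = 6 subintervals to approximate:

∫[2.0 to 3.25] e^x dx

f(x) = e^x
a = 2.0, b = 3.25, n = 6
h = (b - a)/n = 0.208333

Simpson's rule: (h/3)[f(x₀) + 4f(x₁) + 2f(x₂) + ... + f(xₙ)]

x_0 = 2.0000, f(x_0) = 7.389056, coefficient = 1
x_1 = 2.2083, f(x_1) = 9.100536, coefficient = 4
x_2 = 2.4167, f(x_2) = 11.208436, coefficient = 2
x_3 = 2.6250, f(x_3) = 13.804574, coefficient = 4
x_4 = 2.8333, f(x_4) = 17.002040, coefficient = 2
x_5 = 3.0417, f(x_5) = 20.940114, coefficient = 4
x_6 = 3.2500, f(x_6) = 25.790340, coefficient = 1

I ≈ (0.208333/3) × 264.981246 = 18.401475
Exact value: 18.401284
Error: 0.000192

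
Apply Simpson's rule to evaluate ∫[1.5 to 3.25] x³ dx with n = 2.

f(x) = x³
a = 1.5, b = 3.25, n = 2
h = (b - a)/n = 0.875000

Simpson's rule: (h/3)[f(x₀) + 4f(x₁) + 2f(x₂) + ... + f(xₙ)]

x_0 = 1.5000, f(x_0) = 3.375000, coefficient = 1
x_1 = 2.3750, f(x_1) = 13.396484, coefficient = 4
x_2 = 3.2500, f(x_2) = 34.328125, coefficient = 1

I ≈ (0.875000/3) × 91.289062 = 26.625977
Exact value: 26.625977
Error: 0.000000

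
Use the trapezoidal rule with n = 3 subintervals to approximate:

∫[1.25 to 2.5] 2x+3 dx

f(x) = 2x+3
a = 1.25, b = 2.5, n = 3
h = (b - a)/n = 0.416667

Trapezoidal rule: (h/2)[f(x₀) + 2f(x₁) + 2f(x₂) + ... + f(xₙ)]

x_0 = 1.2500, f(x_0) = 5.500000, coefficient = 1
x_1 = 1.6667, f(x_1) = 6.333333, coefficient = 2
x_2 = 2.0833, f(x_2) = 7.166667, coefficient = 2
x_3 = 2.5000, f(x_3) = 8.000000, coefficient = 1

I ≈ (0.416667/2) × 40.500000 = 8.437500
Exact value: 8.437500
Error: 0.000000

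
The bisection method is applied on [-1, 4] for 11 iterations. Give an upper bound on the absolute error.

Bisection error bound: |error| ≤ (b-a)/2^n
|error| ≤ (4 - (-1))/2^11 = 5/2^11
|error| ≤ 0.0024414062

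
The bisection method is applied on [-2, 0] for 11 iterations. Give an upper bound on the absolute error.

Bisection error bound: |error| ≤ (b-a)/2^n
|error| ≤ (0 - (-2))/2^11 = 2/2^11
|error| ≤ 0.0009765625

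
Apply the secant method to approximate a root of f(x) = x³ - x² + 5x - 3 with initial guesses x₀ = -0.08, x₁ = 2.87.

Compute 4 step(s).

f(x) = x³ - x² + 5x - 3
x₀ = -0.08, x₁ = 2.87

Secant formula: x_{n+1} = x_n - f(x_n)(x_n - x_{n-1})/(f(x_n) - f(x_{n-1}))

Iteration 1:
  f(-0.080000) = -3.406912
  f(2.870000) = 26.753003
  x_2 = 2.870000 - 26.753003×(2.870000 - (-0.080000))/(26.753003 - (-3.406912))
       = 0.253237
Iteration 2:
  f(2.870000) = 26.753003
  f(0.253237) = -1.781706
  x_3 = 0.253237 - (-1.781706)×(0.253237 - 2.870000)/(-1.781706 - 26.753003)
       = 0.416627
Iteration 3:
  f(0.253237) = -1.781706
  f(0.416627) = -1.018125
  x_4 = 0.416627 - (-1.018125)×(0.416627 - 0.253237)/(-1.018125 - (-1.781706))
       = 0.634485
Iteration 4:
  f(0.416627) = -1.018125
  f(0.634485) = 0.025279
  x_5 = 0.634485 - 0.025279×(0.634485 - 0.416627)/(0.025279 - (-1.018125))
       = 0.629207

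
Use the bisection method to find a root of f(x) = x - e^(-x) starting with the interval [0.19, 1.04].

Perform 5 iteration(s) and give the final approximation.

f(x) = x - e^(-x)
Initial interval: [0.19, 1.04]

Iteration 1:
  c_1 = (0.190000 + 1.040000)/2 = 0.615000
  f(c_1) = f(0.615000) = 0.074359
  f(a) × f(c) < 0, new interval: [0.190000, 0.615000]
Iteration 2:
  c_2 = (0.190000 + 0.615000)/2 = 0.402500
  f(c_2) = f(0.402500) = -0.266146
  f(a) × f(c) ≥ 0, new interval: [0.402500, 0.615000]
Iteration 3:
  c_3 = (0.402500 + 0.615000)/2 = 0.508750
  f(c_3) = f(0.508750) = -0.092497
  f(a) × f(c) ≥ 0, new interval: [0.508750, 0.615000]
Iteration 4:
  c_4 = (0.508750 + 0.615000)/2 = 0.561875
  f(c_4) = f(0.561875) = -0.008264
  f(a) × f(c) ≥ 0, new interval: [0.561875, 0.615000]
Iteration 5:
  c_5 = (0.561875 + 0.615000)/2 = 0.588437
  f(c_5) = f(0.588437) = 0.033243
  f(a) × f(c) < 0, new interval: [0.561875, 0.588437]

After 5 iteration(s), the approximation is c_5 = 0.588437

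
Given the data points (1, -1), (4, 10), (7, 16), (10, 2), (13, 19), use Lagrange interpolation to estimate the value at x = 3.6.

Lagrange interpolation formula:
P(x) = Σ yᵢ × Lᵢ(x)
where Lᵢ(x) = Π_{j≠i} (x - xⱼ)/(xᵢ - xⱼ)

L_0(3.6) = (3.6 - 4)/(1 - 4) × (3.6 - 7)/(1 - 7) × (3.6 - 10)/(1 - 10) × (3.6 - 13)/(1 - 13) = 0.042087
L_1(3.6) = (3.6 - 1)/(4 - 1) × (3.6 - 7)/(4 - 7) × (3.6 - 10)/(4 - 10) × (3.6 - 13)/(4 - 13) = 1.094268
L_2(3.6) = (3.6 - 1)/(7 - 1) × (3.6 - 4)/(7 - 4) × (3.6 - 10)/(7 - 10) × (3.6 - 13)/(7 - 13) = -0.193106
L_3(3.6) = (3.6 - 1)/(10 - 1) × (3.6 - 4)/(10 - 4) × (3.6 - 7)/(10 - 7) × (3.6 - 13)/(10 - 13) = 0.068392
L_4(3.6) = (3.6 - 1)/(13 - 1) × (3.6 - 4)/(13 - 4) × (3.6 - 7)/(13 - 7) × (3.6 - 10)/(13 - 10) = -0.011641

P(3.6) = (-1)×L_0(3.6) + 10×L_1(3.6) + 16×L_2(3.6) + 2×L_3(3.6) + 19×L_4(3.6)
P(3.6) = 7.726499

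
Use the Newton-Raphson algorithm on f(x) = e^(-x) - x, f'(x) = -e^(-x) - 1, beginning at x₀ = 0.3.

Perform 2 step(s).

f(x) = e^(-x) - x
f'(x) = -e^(-x) - 1
x₀ = 0.3

Newton-Raphson formula: x_{n+1} = x_n - f(x_n)/f'(x_n)

Iteration 1:
  f(0.300000) = 0.440818
  f'(0.300000) = -1.740818
  x_1 = 0.300000 - 0.440818/(-1.740818) = 0.553225
Iteration 2:
  f(0.553225) = 0.021868
  f'(0.553225) = -1.575092
  x_2 = 0.553225 - 0.021868/(-1.575092) = 0.567108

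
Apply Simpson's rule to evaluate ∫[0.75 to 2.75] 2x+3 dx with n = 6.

f(x) = 2x+3
a = 0.75, b = 2.75, n = 6
h = (b - a)/n = 0.333333

Simpson's rule: (h/3)[f(x₀) + 4f(x₁) + 2f(x₂) + ... + f(xₙ)]

x_0 = 0.7500, f(x_0) = 4.500000, coefficient = 1
x_1 = 1.0833, f(x_1) = 5.166667, coefficient = 4
x_2 = 1.4167, f(x_2) = 5.833333, coefficient = 2
x_3 = 1.7500, f(x_3) = 6.500000, coefficient = 4
x_4 = 2.0833, f(x_4) = 7.166667, coefficient = 2
x_5 = 2.4167, f(x_5) = 7.833333, coefficient = 4
x_6 = 2.7500, f(x_6) = 8.500000, coefficient = 1

I ≈ (0.333333/3) × 117.000000 = 13.000000
Exact value: 13.000000
Error: 0.000000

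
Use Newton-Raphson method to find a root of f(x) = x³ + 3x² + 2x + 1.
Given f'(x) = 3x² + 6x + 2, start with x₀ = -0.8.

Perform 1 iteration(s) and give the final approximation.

f(x) = x³ + 3x² + 2x + 1
f'(x) = 3x² + 6x + 2
x₀ = -0.8

Newton-Raphson formula: x_{n+1} = x_n - f(x_n)/f'(x_n)

Iteration 1:
  f(-0.800000) = 0.808000
  f'(-0.800000) = -0.880000
  x_1 = -0.800000 - 0.808000/(-0.880000) = 0.118182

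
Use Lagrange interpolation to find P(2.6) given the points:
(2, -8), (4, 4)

Lagrange interpolation formula:
P(x) = Σ yᵢ × Lᵢ(x)
where Lᵢ(x) = Π_{j≠i} (x - xⱼ)/(xᵢ - xⱼ)

L_0(2.6) = (2.6 - 4)/(2 - 4) = 0.700000
L_1(2.6) = (2.6 - 2)/(4 - 2) = 0.300000

P(2.6) = (-8)×L_0(2.6) + 4×L_1(2.6)
P(2.6) = -4.400000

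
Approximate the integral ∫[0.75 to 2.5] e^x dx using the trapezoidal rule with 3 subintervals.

f(x) = e^x
a = 0.75, b = 2.5, n = 3
h = (b - a)/n = 0.583333

Trapezoidal rule: (h/2)[f(x₀) + 2f(x₁) + 2f(x₂) + ... + f(xₙ)]

x_0 = 0.7500, f(x_0) = 2.117000, coefficient = 1
x_1 = 1.3333, f(x_1) = 3.793668, coefficient = 2
x_2 = 1.9167, f(x_2) = 6.798260, coefficient = 2
x_3 = 2.5000, f(x_3) = 12.182494, coefficient = 1

I ≈ (0.583333/2) × 35.483349 = 10.349310
Exact value: 10.065494
Error: 0.283816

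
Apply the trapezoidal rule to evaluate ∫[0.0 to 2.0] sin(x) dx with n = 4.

f(x) = sin(x)
a = 0.0, b = 2.0, n = 4
h = (b - a)/n = 0.500000

Trapezoidal rule: (h/2)[f(x₀) + 2f(x₁) + 2f(x₂) + ... + f(xₙ)]

x_0 = 0.0000, f(x_0) = 0.000000, coefficient = 1
x_1 = 0.5000, f(x_1) = 0.479426, coefficient = 2
x_2 = 1.0000, f(x_2) = 0.841471, coefficient = 2
x_3 = 1.5000, f(x_3) = 0.997495, coefficient = 2
x_4 = 2.0000, f(x_4) = 0.909297, coefficient = 1

I ≈ (0.500000/2) × 5.546080 = 1.386520
Exact value: 1.416147
Error: 0.029627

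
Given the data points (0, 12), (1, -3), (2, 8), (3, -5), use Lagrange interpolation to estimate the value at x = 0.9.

Lagrange interpolation formula:
P(x) = Σ yᵢ × Lᵢ(x)
where Lᵢ(x) = Π_{j≠i} (x - xⱼ)/(xᵢ - xⱼ)

L_0(0.9) = (0.9 - 1)/(0 - 1) × (0.9 - 2)/(0 - 2) × (0.9 - 3)/(0 - 3) = 0.038500
L_1(0.9) = (0.9 - 0)/(1 - 0) × (0.9 - 2)/(1 - 2) × (0.9 - 3)/(1 - 3) = 1.039500
L_2(0.9) = (0.9 - 0)/(2 - 0) × (0.9 - 1)/(2 - 1) × (0.9 - 3)/(2 - 3) = -0.094500
L_3(0.9) = (0.9 - 0)/(3 - 0) × (0.9 - 1)/(3 - 1) × (0.9 - 2)/(3 - 2) = 0.016500

P(0.9) = 12×L_0(0.9) + (-3)×L_1(0.9) + 8×L_2(0.9) + (-5)×L_3(0.9)
P(0.9) = -3.495000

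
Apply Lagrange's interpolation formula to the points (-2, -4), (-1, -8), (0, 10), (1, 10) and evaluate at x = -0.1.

Lagrange interpolation formula:
P(x) = Σ yᵢ × Lᵢ(x)
where Lᵢ(x) = Π_{j≠i} (x - xⱼ)/(xᵢ - xⱼ)

L_0(-0.1) = (-0.1 - (-1))/(-2 - (-1)) × (-0.1 - 0)/(-2 - 0) × (-0.1 - 1)/(-2 - 1) = -0.016500
L_1(-0.1) = (-0.1 - (-2))/(-1 - (-2)) × (-0.1 - 0)/(-1 - 0) × (-0.1 - 1)/(-1 - 1) = 0.104500
L_2(-0.1) = (-0.1 - (-2))/(0 - (-2)) × (-0.1 - (-1))/(0 - (-1)) × (-0.1 - 1)/(0 - 1) = 0.940500
L_3(-0.1) = (-0.1 - (-2))/(1 - (-2)) × (-0.1 - (-1))/(1 - (-1)) × (-0.1 - 0)/(1 - 0) = -0.028500

P(-0.1) = (-4)×L_0(-0.1) + (-8)×L_1(-0.1) + 10×L_2(-0.1) + 10×L_3(-0.1)
P(-0.1) = 8.350000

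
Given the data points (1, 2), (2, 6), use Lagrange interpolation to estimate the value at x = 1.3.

Lagrange interpolation formula:
P(x) = Σ yᵢ × Lᵢ(x)
where Lᵢ(x) = Π_{j≠i} (x - xⱼ)/(xᵢ - xⱼ)

L_0(1.3) = (1.3 - 2)/(1 - 2) = 0.700000
L_1(1.3) = (1.3 - 1)/(2 - 1) = 0.300000

P(1.3) = 2×L_0(1.3) + 6×L_1(1.3)
P(1.3) = 3.200000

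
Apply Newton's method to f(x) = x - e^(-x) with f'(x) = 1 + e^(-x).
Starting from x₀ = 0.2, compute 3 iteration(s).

f(x) = x - e^(-x)
f'(x) = 1 + e^(-x)
x₀ = 0.2

Newton-Raphson formula: x_{n+1} = x_n - f(x_n)/f'(x_n)

Iteration 1:
  f(0.200000) = -0.618731
  f'(0.200000) = 1.818731
  x_1 = 0.200000 - (-0.618731)/1.818731 = 0.540199
Iteration 2:
  f(0.540199) = -0.042433
  f'(0.540199) = 1.582632
  x_2 = 0.540199 - (-0.042433)/1.582632 = 0.567011
Iteration 3:
  f(0.567011) = -0.000208
  f'(0.567011) = 1.567218
  x_3 = 0.567011 - (-0.000208)/1.567218 = 0.567143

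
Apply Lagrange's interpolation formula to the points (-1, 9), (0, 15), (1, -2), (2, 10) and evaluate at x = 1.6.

Lagrange interpolation formula:
P(x) = Σ yᵢ × Lᵢ(x)
where Lᵢ(x) = Π_{j≠i} (x - xⱼ)/(xᵢ - xⱼ)

L_0(1.6) = (1.6 - 0)/(-1 - 0) × (1.6 - 1)/(-1 - 1) × (1.6 - 2)/(-1 - 2) = 0.064000
L_1(1.6) = (1.6 - (-1))/(0 - (-1)) × (1.6 - 1)/(0 - 1) × (1.6 - 2)/(0 - 2) = -0.312000
L_2(1.6) = (1.6 - (-1))/(1 - (-1)) × (1.6 - 0)/(1 - 0) × (1.6 - 2)/(1 - 2) = 0.832000
L_3(1.6) = (1.6 - (-1))/(2 - (-1)) × (1.6 - 0)/(2 - 0) × (1.6 - 1)/(2 - 1) = 0.416000

P(1.6) = 9×L_0(1.6) + 15×L_1(1.6) + (-2)×L_2(1.6) + 10×L_3(1.6)
P(1.6) = -1.608000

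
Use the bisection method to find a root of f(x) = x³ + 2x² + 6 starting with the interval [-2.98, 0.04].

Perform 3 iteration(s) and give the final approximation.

f(x) = x³ + 2x² + 6
Initial interval: [-2.98, 0.04]

Iteration 1:
  c_1 = (-2.980000 + 0.040000)/2 = -1.470000
  f(c_1) = f(-1.470000) = 7.145277
  f(a) × f(c) < 0, new interval: [-2.980000, -1.470000]
Iteration 2:
  c_2 = (-2.980000 + (-1.470000))/2 = -2.225000
  f(c_2) = f(-2.225000) = 4.886109
  f(a) × f(c) < 0, new interval: [-2.980000, -2.225000]
Iteration 3:
  c_3 = (-2.980000 + (-2.225000))/2 = -2.602500
  f(c_3) = f(-2.602500) = 1.919264
  f(a) × f(c) < 0, new interval: [-2.980000, -2.602500]

After 3 iteration(s), the approximation is c_3 = -2.602500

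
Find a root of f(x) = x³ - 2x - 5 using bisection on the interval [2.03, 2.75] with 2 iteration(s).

f(x) = x³ - 2x - 5
Initial interval: [2.03, 2.75]

Iteration 1:
  c_1 = (2.030000 + 2.750000)/2 = 2.390000
  f(c_1) = f(2.390000) = 3.871919
  f(a) × f(c) < 0, new interval: [2.030000, 2.390000]
Iteration 2:
  c_2 = (2.030000 + 2.390000)/2 = 2.210000
  f(c_2) = f(2.210000) = 1.373861
  f(a) × f(c) < 0, new interval: [2.030000, 2.210000]

After 2 iteration(s), the approximation is c_2 = 2.210000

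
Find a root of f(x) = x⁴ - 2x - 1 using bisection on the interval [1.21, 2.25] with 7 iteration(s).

f(x) = x⁴ - 2x - 1
Initial interval: [1.21, 2.25]

Iteration 1:
  c_1 = (1.210000 + 2.250000)/2 = 1.730000
  f(c_1) = f(1.730000) = 4.497450
  f(a) × f(c) < 0, new interval: [1.210000, 1.730000]
Iteration 2:
  c_2 = (1.210000 + 1.730000)/2 = 1.470000
  f(c_2) = f(1.470000) = 0.729489
  f(a) × f(c) < 0, new interval: [1.210000, 1.470000]
Iteration 3:
  c_3 = (1.210000 + 1.470000)/2 = 1.340000
  f(c_3) = f(1.340000) = -0.455821
  f(a) × f(c) ≥ 0, new interval: [1.340000, 1.470000]
Iteration 4:
  c_4 = (1.340000 + 1.470000)/2 = 1.405000
  f(c_4) = f(1.405000) = 0.086775
  f(a) × f(c) < 0, new interval: [1.340000, 1.405000]
Iteration 5:
  c_5 = (1.340000 + 1.405000)/2 = 1.372500
  f(c_5) = f(1.372500) = -0.196462
  f(a) × f(c) ≥ 0, new interval: [1.372500, 1.405000]
Iteration 6:
  c_6 = (1.372500 + 1.405000)/2 = 1.388750
  f(c_6) = f(1.388750) = -0.057900
  f(a) × f(c) ≥ 0, new interval: [1.388750, 1.405000]
Iteration 7:
  c_7 = (1.388750 + 1.405000)/2 = 1.396875
  f(c_7) = f(1.396875) = 0.013665
  f(a) × f(c) < 0, new interval: [1.388750, 1.396875]

After 7 iteration(s), the approximation is c_7 = 1.396875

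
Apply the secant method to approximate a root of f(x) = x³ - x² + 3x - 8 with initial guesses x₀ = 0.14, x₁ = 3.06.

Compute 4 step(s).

f(x) = x³ - x² + 3x - 8
x₀ = 0.14, x₁ = 3.06

Secant formula: x_{n+1} = x_n - f(x_n)(x_n - x_{n-1})/(f(x_n) - f(x_{n-1}))

Iteration 1:
  f(0.140000) = -7.596856
  f(3.060000) = 20.469016
  x_2 = 3.060000 - 20.469016×(3.060000 - 0.140000)/(20.469016 - (-7.596856))
       = 0.930384
Iteration 2:
  f(3.060000) = 20.469016
  f(0.930384) = -5.269108
  x_3 = 0.930384 - (-5.269108)×(0.930384 - 3.060000)/(-5.269108 - 20.469016)
       = 1.366359
Iteration 3:
  f(0.930384) = -5.269108
  f(1.366359) = -3.216954
  x_4 = 1.366359 - (-3.216954)×(1.366359 - 0.930384)/(-3.216954 - (-5.269108))
       = 2.049793
Iteration 4:
  f(1.366359) = -3.216954
  f(2.049793) = 2.560238
  x_5 = 2.049793 - 2.560238×(2.049793 - 1.366359)/(2.560238 - (-3.216954))
       = 1.746920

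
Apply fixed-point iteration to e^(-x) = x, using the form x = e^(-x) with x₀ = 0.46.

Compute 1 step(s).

Equation: e^(-x) = x
Fixed-point form: x = e^(-x)
x₀ = 0.46

x_1 = g(0.460000) = 0.631284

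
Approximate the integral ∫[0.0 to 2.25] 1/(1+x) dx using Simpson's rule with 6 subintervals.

f(x) = 1/(1+x)
a = 0.0, b = 2.25, n = 6
h = (b - a)/n = 0.375000

Simpson's rule: (h/3)[f(x₀) + 4f(x₁) + 2f(x₂) + ... + f(xₙ)]

x_0 = 0.0000, f(x_0) = 1.000000, coefficient = 1
x_1 = 0.3750, f(x_1) = 0.727273, coefficient = 4
x_2 = 0.7500, f(x_2) = 0.571429, coefficient = 2
x_3 = 1.1250, f(x_3) = 0.470588, coefficient = 4
x_4 = 1.5000, f(x_4) = 0.400000, coefficient = 2
x_5 = 1.8750, f(x_5) = 0.347826, coefficient = 4
x_6 = 2.2500, f(x_6) = 0.307692, coefficient = 1

I ≈ (0.375000/3) × 9.433298 = 1.179162
Exact value: 1.178655
Error: 0.000507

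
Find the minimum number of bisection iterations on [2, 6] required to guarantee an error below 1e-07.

We need (b-a)/2^n ≤ 1e-07
(6 - 2)/2^n ≤ 1e-07
4/2^n ≤ 1e-07
2^n ≥ 40000000
n ≥ log₂(40000000) = 25.25
n ≥ 26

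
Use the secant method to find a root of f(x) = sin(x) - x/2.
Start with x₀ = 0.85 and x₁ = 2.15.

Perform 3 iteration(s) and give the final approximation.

f(x) = sin(x) - x/2
x₀ = 0.85, x₁ = 2.15

Secant formula: x_{n+1} = x_n - f(x_n)(x_n - x_{n-1})/(f(x_n) - f(x_{n-1}))

Iteration 1:
  f(0.850000) = 0.326280
  f(2.150000) = -0.238101
  x_2 = 2.150000 - (-0.238101)×(2.150000 - 0.850000)/(-0.238101 - 0.326280)
       = 1.601556
Iteration 2:
  f(2.150000) = -0.238101
  f(1.601556) = 0.198749
  x_3 = 1.601556 - 0.198749×(1.601556 - 2.150000)/(0.198749 - (-0.238101))
       = 1.851076
Iteration 3:
  f(1.601556) = 0.198749
  f(1.851076) = 0.035440
  x_4 = 1.851076 - 0.035440×(1.851076 - 1.601556)/(0.035440 - 0.198749)
       = 1.905225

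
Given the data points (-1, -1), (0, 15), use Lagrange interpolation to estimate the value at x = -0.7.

Lagrange interpolation formula:
P(x) = Σ yᵢ × Lᵢ(x)
where Lᵢ(x) = Π_{j≠i} (x - xⱼ)/(xᵢ - xⱼ)

L_0(-0.7) = (-0.7 - 0)/(-1 - 0) = 0.700000
L_1(-0.7) = (-0.7 - (-1))/(0 - (-1)) = 0.300000

P(-0.7) = (-1)×L_0(-0.7) + 15×L_1(-0.7)
P(-0.7) = 3.800000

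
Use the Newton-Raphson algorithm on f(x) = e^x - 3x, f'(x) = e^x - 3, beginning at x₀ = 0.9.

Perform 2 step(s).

f(x) = e^x - 3x
f'(x) = e^x - 3
x₀ = 0.9

Newton-Raphson formula: x_{n+1} = x_n - f(x_n)/f'(x_n)

Iteration 1:
  f(0.900000) = -0.240397
  f'(0.900000) = -0.540397
  x_1 = 0.900000 - (-0.240397)/(-0.540397) = 0.455148
Iteration 2:
  f(0.455148) = 0.210963
  f'(0.455148) = -1.423594
  x_2 = 0.455148 - 0.210963/(-1.423594) = 0.603338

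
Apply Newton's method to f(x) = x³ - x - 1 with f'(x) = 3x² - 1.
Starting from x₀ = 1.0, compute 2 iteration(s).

f(x) = x³ - x - 1
f'(x) = 3x² - 1
x₀ = 1.0

Newton-Raphson formula: x_{n+1} = x_n - f(x_n)/f'(x_n)

Iteration 1:
  f(1.000000) = -1.000000
  f'(1.000000) = 2.000000
  x_1 = 1.000000 - (-1.000000)/2.000000 = 1.500000
Iteration 2:
  f(1.500000) = 0.875000
  f'(1.500000) = 5.750000
  x_2 = 1.500000 - 0.875000/5.750000 = 1.347826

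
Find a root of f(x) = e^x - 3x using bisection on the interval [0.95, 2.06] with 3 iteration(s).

f(x) = e^x - 3x
Initial interval: [0.95, 2.06]

Iteration 1:
  c_1 = (0.950000 + 2.060000)/2 = 1.505000
  f(c_1) = f(1.505000) = -0.010846
  f(a) × f(c) ≥ 0, new interval: [1.505000, 2.060000]
Iteration 2:
  c_2 = (1.505000 + 2.060000)/2 = 1.782500
  f(c_2) = f(1.782500) = 0.597200
  f(a) × f(c) < 0, new interval: [1.505000, 1.782500]
Iteration 3:
  c_3 = (1.505000 + 1.782500)/2 = 1.643750
  f(c_3) = f(1.643750) = 0.243288
  f(a) × f(c) < 0, new interval: [1.505000, 1.643750]

After 3 iteration(s), the approximation is c_3 = 1.643750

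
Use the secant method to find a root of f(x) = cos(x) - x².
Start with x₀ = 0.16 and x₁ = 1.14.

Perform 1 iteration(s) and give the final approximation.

f(x) = cos(x) - x²
x₀ = 0.16, x₁ = 1.14

Secant formula: x_{n+1} = x_n - f(x_n)(x_n - x_{n-1})/(f(x_n) - f(x_{n-1}))

Iteration 1:
  f(0.160000) = 0.961627
  f(1.140000) = -0.882005
  x_2 = 1.140000 - (-0.882005)×(1.140000 - 0.160000)/(-0.882005 - 0.961627)
       = 0.671162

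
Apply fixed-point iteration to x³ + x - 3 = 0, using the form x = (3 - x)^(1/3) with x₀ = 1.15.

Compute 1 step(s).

Equation: x³ + x - 3 = 0
Fixed-point form: x = (3 - x)^(1/3)
x₀ = 1.15

x_1 = g(1.150000) = 1.227601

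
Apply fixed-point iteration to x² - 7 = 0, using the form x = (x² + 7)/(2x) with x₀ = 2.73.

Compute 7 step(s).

Equation: x² - 7 = 0
Fixed-point form: x = (x² + 7)/(2x)
x₀ = 2.73

x_1 = g(2.730000) = 2.647051
x_2 = g(2.647051) = 2.645752
x_3 = g(2.645752) = 2.645751
x_4 = g(2.645751) = 2.645751
x_5 = g(2.645751) = 2.645751
x_6 = g(2.645751) = 2.645751
x_7 = g(2.645751) = 2.645751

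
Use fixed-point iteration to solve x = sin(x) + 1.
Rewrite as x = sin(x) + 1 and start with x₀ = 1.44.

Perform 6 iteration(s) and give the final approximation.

Equation: x = sin(x) + 1
Fixed-point form: x = sin(x) + 1
x₀ = 1.44

x_1 = g(1.440000) = 1.991458
x_2 = g(1.991458) = 1.912819
x_3 = g(1.912819) = 1.942078
x_4 = g(1.942078) = 1.931863
x_5 = g(1.931863) = 1.935521
x_6 = g(1.935521) = 1.934222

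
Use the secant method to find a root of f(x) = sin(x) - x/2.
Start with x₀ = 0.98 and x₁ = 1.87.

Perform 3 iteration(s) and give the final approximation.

f(x) = sin(x) - x/2
x₀ = 0.98, x₁ = 1.87

Secant formula: x_{n+1} = x_n - f(x_n)(x_n - x_{n-1})/(f(x_n) - f(x_{n-1}))

Iteration 1:
  f(0.980000) = 0.340497
  f(1.870000) = 0.020572
  x_2 = 1.870000 - 0.020572×(1.870000 - 0.980000)/(0.020572 - 0.340497)
       = 1.927228
Iteration 2:
  f(1.870000) = 0.020572
  f(1.927228) = -0.026466
  x_3 = 1.927228 - (-0.026466)×(1.927228 - 1.870000)/(-0.026466 - 0.020572)
       = 1.895028
Iteration 3:
  f(1.927228) = -0.026466
  f(1.895028) = 0.000382
  x_4 = 1.895028 - 0.000382×(1.895028 - 1.927228)/(0.000382 - (-0.026466))
       = 1.895486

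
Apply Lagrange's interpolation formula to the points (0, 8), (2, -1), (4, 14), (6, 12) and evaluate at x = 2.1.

Lagrange interpolation formula:
P(x) = Σ yᵢ × Lᵢ(x)
where Lᵢ(x) = Π_{j≠i} (x - xⱼ)/(xᵢ - xⱼ)

L_0(2.1) = (2.1 - 2)/(0 - 2) × (2.1 - 4)/(0 - 4) × (2.1 - 6)/(0 - 6) = -0.015438
L_1(2.1) = (2.1 - 0)/(2 - 0) × (2.1 - 4)/(2 - 4) × (2.1 - 6)/(2 - 6) = 0.972562
L_2(2.1) = (2.1 - 0)/(4 - 0) × (2.1 - 2)/(4 - 2) × (2.1 - 6)/(4 - 6) = 0.051188
L_3(2.1) = (2.1 - 0)/(6 - 0) × (2.1 - 2)/(6 - 2) × (2.1 - 4)/(6 - 4) = -0.008313

P(2.1) = 8×L_0(2.1) + (-1)×L_1(2.1) + 14×L_2(2.1) + 12×L_3(2.1)
P(2.1) = -0.479187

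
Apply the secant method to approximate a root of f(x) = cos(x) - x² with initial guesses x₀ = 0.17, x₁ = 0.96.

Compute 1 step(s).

f(x) = cos(x) - x²
x₀ = 0.17, x₁ = 0.96

Secant formula: x_{n+1} = x_n - f(x_n)(x_n - x_{n-1})/(f(x_n) - f(x_{n-1}))

Iteration 1:
  f(0.170000) = 0.956685
  f(0.960000) = -0.348080
  x_2 = 0.960000 - (-0.348080)×(0.960000 - 0.170000)/(-0.348080 - 0.956685)
       = 0.749247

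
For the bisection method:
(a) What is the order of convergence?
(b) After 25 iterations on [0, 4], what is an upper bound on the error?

(a) Bisection has linear (order 1) convergence; the error is halved each step.

(b) Error bound = (b-a)/2^n = (4 - 0)/2^{25}
    = 4/2^{25}

(a) 1 (linear); (b) error ≤ 1.19e-07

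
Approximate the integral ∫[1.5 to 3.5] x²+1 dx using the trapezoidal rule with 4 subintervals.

f(x) = x²+1
a = 1.5, b = 3.5, n = 4
h = (b - a)/n = 0.500000

Trapezoidal rule: (h/2)[f(x₀) + 2f(x₁) + 2f(x₂) + ... + f(xₙ)]

x_0 = 1.5000, f(x_0) = 3.250000, coefficient = 1
x_1 = 2.0000, f(x_1) = 5.000000, coefficient = 2
x_2 = 2.5000, f(x_2) = 7.250000, coefficient = 2
x_3 = 3.0000, f(x_3) = 10.000000, coefficient = 2
x_4 = 3.5000, f(x_4) = 13.250000, coefficient = 1

I ≈ (0.500000/2) × 61.000000 = 15.250000
Exact value: 15.166667
Error: 0.083333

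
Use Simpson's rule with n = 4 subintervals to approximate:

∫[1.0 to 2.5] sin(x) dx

f(x) = sin(x)
a = 1.0, b = 2.5, n = 4
h = (b - a)/n = 0.375000

Simpson's rule: (h/3)[f(x₀) + 4f(x₁) + 2f(x₂) + ... + f(xₙ)]

x_0 = 1.0000, f(x_0) = 0.841471, coefficient = 1
x_1 = 1.3750, f(x_1) = 0.980893, coefficient = 4
x_2 = 1.7500, f(x_2) = 0.983986, coefficient = 2
x_3 = 2.1250, f(x_3) = 0.850320, coefficient = 4
x_4 = 2.5000, f(x_4) = 0.598472, coefficient = 1

I ≈ (0.375000/3) × 10.732766 = 1.341596
Exact value: 1.341446
Error: 0.000150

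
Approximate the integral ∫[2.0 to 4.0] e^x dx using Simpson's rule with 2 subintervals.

f(x) = e^x
a = 2.0, b = 4.0, n = 2
h = (b - a)/n = 1.000000

Simpson's rule: (h/3)[f(x₀) + 4f(x₁) + 2f(x₂) + ... + f(xₙ)]

x_0 = 2.0000, f(x_0) = 7.389056, coefficient = 1
x_1 = 3.0000, f(x_1) = 20.085537, coefficient = 4
x_2 = 4.0000, f(x_2) = 54.598150, coefficient = 1

I ≈ (1.000000/3) × 142.329354 = 47.443118
Exact value: 47.209094
Error: 0.234024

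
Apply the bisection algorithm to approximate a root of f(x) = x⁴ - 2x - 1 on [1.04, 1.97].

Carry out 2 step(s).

f(x) = x⁴ - 2x - 1
Initial interval: [1.04, 1.97]

Iteration 1:
  c_1 = (1.040000 + 1.970000)/2 = 1.505000
  f(c_1) = f(1.505000) = 1.120338
  f(a) × f(c) < 0, new interval: [1.040000, 1.505000]
Iteration 2:
  c_2 = (1.040000 + 1.505000)/2 = 1.272500
  f(c_2) = f(1.272500) = -0.923009
  f(a) × f(c) ≥ 0, new interval: [1.272500, 1.505000]

After 2 iteration(s), the approximation is c_2 = 1.272500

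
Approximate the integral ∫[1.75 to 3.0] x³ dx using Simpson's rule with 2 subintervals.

f(x) = x³
a = 1.75, b = 3.0, n = 2
h = (b - a)/n = 0.625000

Simpson's rule: (h/3)[f(x₀) + 4f(x₁) + 2f(x₂) + ... + f(xₙ)]

x_0 = 1.7500, f(x_0) = 5.359375, coefficient = 1
x_1 = 2.3750, f(x_1) = 13.396484, coefficient = 4
x_2 = 3.0000, f(x_2) = 27.000000, coefficient = 1

I ≈ (0.625000/3) × 85.945312 = 17.905273
Exact value: 17.905273
Error: 0.000000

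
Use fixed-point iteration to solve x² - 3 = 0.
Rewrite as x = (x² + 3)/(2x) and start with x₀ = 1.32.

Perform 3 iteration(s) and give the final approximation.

Equation: x² - 3 = 0
Fixed-point form: x = (x² + 3)/(2x)
x₀ = 1.32

x_1 = g(1.320000) = 1.796364
x_2 = g(1.796364) = 1.733202
x_3 = g(1.733202) = 1.732051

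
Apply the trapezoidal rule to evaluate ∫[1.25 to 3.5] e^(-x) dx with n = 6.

f(x) = e^(-x)
a = 1.25, b = 3.5, n = 6
h = (b - a)/n = 0.375000

Trapezoidal rule: (h/2)[f(x₀) + 2f(x₁) + 2f(x₂) + ... + f(xₙ)]

x_0 = 1.2500, f(x_0) = 0.286505, coefficient = 1
x_1 = 1.6250, f(x_1) = 0.196912, coefficient = 2
x_2 = 2.0000, f(x_2) = 0.135335, coefficient = 2
x_3 = 2.3750, f(x_3) = 0.093014, coefficient = 2
x_4 = 2.7500, f(x_4) = 0.063928, coefficient = 2
x_5 = 3.1250, f(x_5) = 0.043937, coefficient = 2
x_6 = 3.5000, f(x_6) = 0.030197, coefficient = 1

I ≈ (0.375000/2) × 1.382955 = 0.259304
Exact value: 0.256307
Error: 0.002997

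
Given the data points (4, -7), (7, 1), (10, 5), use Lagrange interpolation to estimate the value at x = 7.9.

Lagrange interpolation formula:
P(x) = Σ yᵢ × Lᵢ(x)
where Lᵢ(x) = Π_{j≠i} (x - xⱼ)/(xᵢ - xⱼ)

L_0(7.9) = (7.9 - 7)/(4 - 7) × (7.9 - 10)/(4 - 10) = -0.105000
L_1(7.9) = (7.9 - 4)/(7 - 4) × (7.9 - 10)/(7 - 10) = 0.910000
L_2(7.9) = (7.9 - 4)/(10 - 4) × (7.9 - 7)/(10 - 7) = 0.195000

P(7.9) = (-7)×L_0(7.9) + 1×L_1(7.9) + 5×L_2(7.9)
P(7.9) = 2.620000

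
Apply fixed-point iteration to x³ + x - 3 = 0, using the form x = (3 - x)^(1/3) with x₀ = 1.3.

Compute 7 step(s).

Equation: x³ + x - 3 = 0
Fixed-point form: x = (3 - x)^(1/3)
x₀ = 1.3

x_1 = g(1.300000) = 1.193483
x_2 = g(1.193483) = 1.217907
x_3 = g(1.217907) = 1.212393
x_4 = g(1.212393) = 1.213642
x_5 = g(1.213642) = 1.213359
x_6 = g(1.213359) = 1.213423
x_7 = g(1.213423) = 1.213409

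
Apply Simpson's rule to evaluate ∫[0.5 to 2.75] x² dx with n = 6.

f(x) = x²
a = 0.5, b = 2.75, n = 6
h = (b - a)/n = 0.375000

Simpson's rule: (h/3)[f(x₀) + 4f(x₁) + 2f(x₂) + ... + f(xₙ)]

x_0 = 0.5000, f(x_0) = 0.250000, coefficient = 1
x_1 = 0.8750, f(x_1) = 0.765625, coefficient = 4
x_2 = 1.2500, f(x_2) = 1.562500, coefficient = 2
x_3 = 1.6250, f(x_3) = 2.640625, coefficient = 4
x_4 = 2.0000, f(x_4) = 4.000000, coefficient = 2
x_5 = 2.3750, f(x_5) = 5.640625, coefficient = 4
x_6 = 2.7500, f(x_6) = 7.562500, coefficient = 1

I ≈ (0.375000/3) × 55.125000 = 6.890625
Exact value: 6.890625
Error: 0.000000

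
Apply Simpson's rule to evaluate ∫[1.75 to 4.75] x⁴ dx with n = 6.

f(x) = x⁴
a = 1.75, b = 4.75, n = 6
h = (b - a)/n = 0.500000

Simpson's rule: (h/3)[f(x₀) + 4f(x₁) + 2f(x₂) + ... + f(xₙ)]

x_0 = 1.7500, f(x_0) = 9.378906, coefficient = 1
x_1 = 2.2500, f(x_1) = 25.628906, coefficient = 4
x_2 = 2.7500, f(x_2) = 57.191406, coefficient = 2
x_3 = 3.2500, f(x_3) = 111.566406, coefficient = 4
x_4 = 3.7500, f(x_4) = 197.753906, coefficient = 2
x_5 = 4.2500, f(x_5) = 326.253906, coefficient = 4
x_6 = 4.7500, f(x_6) = 509.066406, coefficient = 1

I ≈ (0.500000/3) × 2882.132812 = 480.355469
Exact value: 480.330469
Error: 0.025000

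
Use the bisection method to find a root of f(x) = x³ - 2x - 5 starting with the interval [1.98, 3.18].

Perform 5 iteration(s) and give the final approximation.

f(x) = x³ - 2x - 5
Initial interval: [1.98, 3.18]

Iteration 1:
  c_1 = (1.980000 + 3.180000)/2 = 2.580000
  f(c_1) = f(2.580000) = 7.013512
  f(a) × f(c) < 0, new interval: [1.980000, 2.580000]
Iteration 2:
  c_2 = (1.980000 + 2.580000)/2 = 2.280000
  f(c_2) = f(2.280000) = 2.292352
  f(a) × f(c) < 0, new interval: [1.980000, 2.280000]
Iteration 3:
  c_3 = (1.980000 + 2.280000)/2 = 2.130000
  f(c_3) = f(2.130000) = 0.403597
  f(a) × f(c) < 0, new interval: [1.980000, 2.130000]
Iteration 4:
  c_4 = (1.980000 + 2.130000)/2 = 2.055000
  f(c_4) = f(2.055000) = -0.431684
  f(a) × f(c) ≥ 0, new interval: [2.055000, 2.130000]
Iteration 5:
  c_5 = (2.055000 + 2.130000)/2 = 2.092500
  f(c_5) = f(2.092500) = -0.022871
  f(a) × f(c) ≥ 0, new interval: [2.092500, 2.130000]

After 5 iteration(s), the approximation is c_5 = 2.092500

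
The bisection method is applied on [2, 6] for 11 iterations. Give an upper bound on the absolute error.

Bisection error bound: |error| ≤ (b-a)/2^n
|error| ≤ (6 - 2)/2^11 = 4/2^11
|error| ≤ 0.0019531250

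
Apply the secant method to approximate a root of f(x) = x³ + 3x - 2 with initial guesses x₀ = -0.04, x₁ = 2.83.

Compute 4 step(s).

f(x) = x³ + 3x - 2
x₀ = -0.04, x₁ = 2.83

Secant formula: x_{n+1} = x_n - f(x_n)(x_n - x_{n-1})/(f(x_n) - f(x_{n-1}))

Iteration 1:
  f(-0.040000) = -2.120064
  f(2.830000) = 29.155187
  x_2 = 2.830000 - 29.155187×(2.830000 - (-0.040000))/(29.155187 - (-2.120064))
       = 0.154549
Iteration 2:
  f(2.830000) = 29.155187
  f(0.154549) = -1.532660
  x_3 = 0.154549 - (-1.532660)×(0.154549 - 2.830000)/(-1.532660 - 29.155187)
       = 0.288171
Iteration 3:
  f(0.154549) = -1.532660
  f(0.288171) = -1.111557
  x_4 = 0.288171 - (-1.111557)×(0.288171 - 0.154549)/(-1.111557 - (-1.532660))
       = 0.640882
Iteration 4:
  f(0.288171) = -1.111557
  f(0.640882) = 0.185876
  x_5 = 0.640882 - 0.185876×(0.640882 - 0.288171)/(0.185876 - (-1.111557))
       = 0.590351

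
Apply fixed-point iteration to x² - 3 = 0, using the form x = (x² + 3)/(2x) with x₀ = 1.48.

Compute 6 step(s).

Equation: x² - 3 = 0
Fixed-point form: x = (x² + 3)/(2x)
x₀ = 1.48

x_1 = g(1.480000) = 1.753514
x_2 = g(1.753514) = 1.732182
x_3 = g(1.732182) = 1.732051
x_4 = g(1.732051) = 1.732051
x_5 = g(1.732051) = 1.732051
x_6 = g(1.732051) = 1.732051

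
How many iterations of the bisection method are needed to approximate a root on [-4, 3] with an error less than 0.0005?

We need (b-a)/2^n ≤ 0.0005
(3 - (-4))/2^n ≤ 0.0005
7/2^n ≤ 0.0005
2^n ≥ 14000
n ≥ log₂(14000) = 13.77
n ≥ 14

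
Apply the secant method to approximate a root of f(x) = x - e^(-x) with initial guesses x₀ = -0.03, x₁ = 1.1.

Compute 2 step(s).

f(x) = x - e^(-x)
x₀ = -0.03, x₁ = 1.1

Secant formula: x_{n+1} = x_n - f(x_n)(x_n - x_{n-1})/(f(x_n) - f(x_{n-1}))

Iteration 1:
  f(-0.030000) = -1.060455
  f(1.100000) = 0.767129
  x_2 = 1.100000 - 0.767129×(1.100000 - (-0.030000))/(0.767129 - (-1.060455))
       = 0.625682
Iteration 2:
  f(1.100000) = 0.767129
  f(0.625682) = 0.090786
  x_3 = 0.625682 - 0.090786×(0.625682 - 1.100000)/(0.090786 - 0.767129)
       = 0.562014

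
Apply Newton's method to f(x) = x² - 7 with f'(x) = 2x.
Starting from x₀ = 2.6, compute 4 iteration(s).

f(x) = x² - 7
f'(x) = 2x
x₀ = 2.6

Newton-Raphson formula: x_{n+1} = x_n - f(x_n)/f'(x_n)

Iteration 1:
  f(2.600000) = -0.240000
  f'(2.600000) = 5.200000
  x_1 = 2.600000 - (-0.240000)/5.200000 = 2.646154
Iteration 2:
  f(2.646154) = 0.002130
  f'(2.646154) = 5.292308
  x_2 = 2.646154 - 0.002130/5.292308 = 2.645751
Iteration 3:
  f(2.645751) = 0.000000
  f'(2.645751) = 5.291503
  x_3 = 2.645751 - 0.000000/5.291503 = 2.645751
Iteration 4:
  f(2.645751) = 0.000000
  f'(2.645751) = 5.291503
  x_4 = 2.645751 - 0.000000/5.291503 = 2.645751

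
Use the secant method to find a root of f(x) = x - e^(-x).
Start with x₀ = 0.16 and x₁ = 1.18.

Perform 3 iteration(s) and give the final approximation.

f(x) = x - e^(-x)
x₀ = 0.16, x₁ = 1.18

Secant formula: x_{n+1} = x_n - f(x_n)(x_n - x_{n-1})/(f(x_n) - f(x_{n-1}))

Iteration 1:
  f(0.160000) = -0.692144
  f(1.180000) = 0.872721
  x_2 = 1.180000 - 0.872721×(1.180000 - 0.160000)/(0.872721 - (-0.692144))
       = 0.611149
Iteration 2:
  f(1.180000) = 0.872721
  f(0.611149) = 0.068421
  x_3 = 0.611149 - 0.068421×(0.611149 - 1.180000)/(0.068421 - 0.872721)
       = 0.562757
Iteration 3:
  f(0.611149) = 0.068421
  f(0.562757) = -0.006880
  x_4 = 0.562757 - (-0.006880)×(0.562757 - 0.611149)/(-0.006880 - 0.068421)
       = 0.567178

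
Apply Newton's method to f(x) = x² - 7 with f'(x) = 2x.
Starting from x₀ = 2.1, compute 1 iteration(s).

f(x) = x² - 7
f'(x) = 2x
x₀ = 2.1

Newton-Raphson formula: x_{n+1} = x_n - f(x_n)/f'(x_n)

Iteration 1:
  f(2.100000) = -2.590000
  f'(2.100000) = 4.200000
  x_1 = 2.100000 - (-2.590000)/4.200000 = 2.716667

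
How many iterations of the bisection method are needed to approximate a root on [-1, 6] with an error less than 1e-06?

We need (b-a)/2^n ≤ 1e-06
(6 - (-1))/2^n ≤ 1e-06
7/2^n ≤ 1e-06
2^n ≥ 7000000
n ≥ log₂(7000000) = 22.74
n ≥ 23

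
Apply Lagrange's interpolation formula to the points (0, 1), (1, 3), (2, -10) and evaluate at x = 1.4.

Lagrange interpolation formula:
P(x) = Σ yᵢ × Lᵢ(x)
where Lᵢ(x) = Π_{j≠i} (x - xⱼ)/(xᵢ - xⱼ)

L_0(1.4) = (1.4 - 1)/(0 - 1) × (1.4 - 2)/(0 - 2) = -0.120000
L_1(1.4) = (1.4 - 0)/(1 - 0) × (1.4 - 2)/(1 - 2) = 0.840000
L_2(1.4) = (1.4 - 0)/(2 - 0) × (1.4 - 1)/(2 - 1) = 0.280000

P(1.4) = 1×L_0(1.4) + 3×L_1(1.4) + (-10)×L_2(1.4)
P(1.4) = -0.400000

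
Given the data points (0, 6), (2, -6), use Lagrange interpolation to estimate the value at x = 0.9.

Lagrange interpolation formula:
P(x) = Σ yᵢ × Lᵢ(x)
where Lᵢ(x) = Π_{j≠i} (x - xⱼ)/(xᵢ - xⱼ)

L_0(0.9) = (0.9 - 2)/(0 - 2) = 0.550000
L_1(0.9) = (0.9 - 0)/(2 - 0) = 0.450000

P(0.9) = 6×L_0(0.9) + (-6)×L_1(0.9)
P(0.9) = 0.600000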